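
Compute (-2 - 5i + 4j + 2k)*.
-2 + 5i - 4j - 2k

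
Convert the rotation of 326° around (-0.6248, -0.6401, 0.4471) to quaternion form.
-0.9563 - 0.1827i - 0.1871j + 0.1307k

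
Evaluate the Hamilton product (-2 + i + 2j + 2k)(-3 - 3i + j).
7 + i - 14j + k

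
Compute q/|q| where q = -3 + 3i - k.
-0.6882 + 0.6882i - 0.2294k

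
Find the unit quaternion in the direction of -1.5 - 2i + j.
-0.5571 - 0.7428i + 0.3714j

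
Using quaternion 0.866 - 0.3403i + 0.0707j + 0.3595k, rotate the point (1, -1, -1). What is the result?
(1.525, -0.576, -0.587)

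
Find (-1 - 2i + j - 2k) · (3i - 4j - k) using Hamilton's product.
8 - 12i - 4j + 6k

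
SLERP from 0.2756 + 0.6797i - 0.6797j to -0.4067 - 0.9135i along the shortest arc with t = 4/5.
0.3972 + 0.9055i - 0.1489j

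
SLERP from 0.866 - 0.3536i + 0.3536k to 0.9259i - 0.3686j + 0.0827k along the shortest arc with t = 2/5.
0.6256 - 0.7266i + 0.1876j + 0.2133k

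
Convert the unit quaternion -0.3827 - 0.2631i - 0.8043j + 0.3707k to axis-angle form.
axis = (-0.2848, -0.8706, 0.4012), θ = 5π/4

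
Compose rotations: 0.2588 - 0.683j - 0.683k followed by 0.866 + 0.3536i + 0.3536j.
0.4656 - 0.15i - 0.2585j - 0.833k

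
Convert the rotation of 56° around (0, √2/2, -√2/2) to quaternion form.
0.8829 + 0.332j - 0.332k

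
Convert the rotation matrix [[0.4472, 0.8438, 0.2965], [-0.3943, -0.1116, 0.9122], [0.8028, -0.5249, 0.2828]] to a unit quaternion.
0.6361 - 0.5648i - 0.199j - 0.4866k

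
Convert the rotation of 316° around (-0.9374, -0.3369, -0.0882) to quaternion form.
-0.9272 - 0.3512i - 0.1262j - 0.033k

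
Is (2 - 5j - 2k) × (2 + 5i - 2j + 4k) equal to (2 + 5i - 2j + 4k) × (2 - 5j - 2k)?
No: pq = 2 - 14i - 24j + 29k ≠ 2 + 34i - 4j - 21k = qp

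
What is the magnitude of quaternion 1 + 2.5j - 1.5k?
3.082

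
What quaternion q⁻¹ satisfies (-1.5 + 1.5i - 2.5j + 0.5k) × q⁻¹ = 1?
-0.1364 - 0.1364i + 0.2273j - 0.0455k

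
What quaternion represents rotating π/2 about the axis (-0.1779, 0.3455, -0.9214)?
0.7071 - 0.1258i + 0.2443j - 0.6515k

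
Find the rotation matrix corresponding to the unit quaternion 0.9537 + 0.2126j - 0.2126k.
[[0.8192, 0.4055, 0.4055], [-0.4055, 0.9096, -0.0904], [-0.4055, -0.0904, 0.9096]]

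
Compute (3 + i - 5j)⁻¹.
0.0857 - 0.0286i + 0.1429j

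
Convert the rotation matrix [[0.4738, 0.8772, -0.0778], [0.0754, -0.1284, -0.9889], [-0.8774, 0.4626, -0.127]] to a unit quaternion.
0.5519 + 0.6575i + 0.3622j - 0.3632k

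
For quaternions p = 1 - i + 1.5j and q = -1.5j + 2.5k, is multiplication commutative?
No: pq = 2.25 + 3.75i + j + 4k ≠ 2.25 - 3.75i - 4j + k = qp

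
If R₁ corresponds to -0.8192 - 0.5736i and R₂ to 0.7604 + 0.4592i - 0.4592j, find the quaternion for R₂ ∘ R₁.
-0.3595 - 0.8123i + 0.3762j - 0.2634k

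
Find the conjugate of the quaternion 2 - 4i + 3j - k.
2 + 4i - 3j + k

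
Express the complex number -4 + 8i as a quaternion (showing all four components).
-4 + 8i + 0j + 0k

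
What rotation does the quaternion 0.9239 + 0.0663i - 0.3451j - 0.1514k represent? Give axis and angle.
axis = (0.1733, -0.9019, -0.3957), θ = π/4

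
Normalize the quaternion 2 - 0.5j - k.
0.8729 - 0.2182j - 0.4364k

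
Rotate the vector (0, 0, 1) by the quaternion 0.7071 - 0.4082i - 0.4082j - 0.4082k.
(-0.244, 0.911, 0.333)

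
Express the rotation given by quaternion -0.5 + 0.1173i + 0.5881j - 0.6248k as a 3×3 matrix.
[[-0.4725, -0.4868, -0.7347], [0.7628, 0.1917, -0.6176], [0.4415, -0.8522, 0.2808]]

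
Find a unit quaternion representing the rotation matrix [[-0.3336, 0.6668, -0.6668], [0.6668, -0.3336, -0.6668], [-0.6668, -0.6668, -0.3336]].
-0.5774i - 0.5774j + 0.5774k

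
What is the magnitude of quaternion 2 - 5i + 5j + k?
√55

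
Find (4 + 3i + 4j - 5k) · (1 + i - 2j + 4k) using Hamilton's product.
29 + 13i - 21j + k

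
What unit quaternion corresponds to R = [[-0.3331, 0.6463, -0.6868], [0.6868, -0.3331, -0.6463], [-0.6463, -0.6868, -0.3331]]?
0.0175 - 0.5773i - 0.5773j + 0.5773k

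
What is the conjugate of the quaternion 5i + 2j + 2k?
-5i - 2j - 2k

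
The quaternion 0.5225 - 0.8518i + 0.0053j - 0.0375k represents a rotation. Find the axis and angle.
axis = (-0.999, 0.0062, -0.044), θ = 117°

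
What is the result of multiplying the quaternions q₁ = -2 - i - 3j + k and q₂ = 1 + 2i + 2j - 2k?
8 - i - 7j + 9k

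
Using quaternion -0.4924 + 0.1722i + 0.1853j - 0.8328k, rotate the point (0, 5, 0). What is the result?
(-3.782, -2.232, -2.391)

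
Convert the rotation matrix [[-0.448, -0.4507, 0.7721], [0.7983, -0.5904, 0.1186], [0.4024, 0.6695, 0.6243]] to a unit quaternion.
0.3827 + 0.3599i + 0.2415j + 0.8159k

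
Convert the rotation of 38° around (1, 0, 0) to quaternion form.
0.9455 + 0.3256i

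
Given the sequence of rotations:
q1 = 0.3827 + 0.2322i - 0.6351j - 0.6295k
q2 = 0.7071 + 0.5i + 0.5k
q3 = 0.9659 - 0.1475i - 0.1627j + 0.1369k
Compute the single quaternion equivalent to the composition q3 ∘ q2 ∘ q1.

q2 · q1 = 0.4693 + 0.6731i - 0.0182j - 0.5713k
q3 · q2 · q1 = 0.6278 + 0.6764i - 0.0861j - 0.3754k
0.6278 + 0.6764i - 0.0861j - 0.3754k


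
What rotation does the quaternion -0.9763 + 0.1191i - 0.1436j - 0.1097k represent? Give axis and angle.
axis = (0.5503, -0.6635, -0.5069), θ = 335°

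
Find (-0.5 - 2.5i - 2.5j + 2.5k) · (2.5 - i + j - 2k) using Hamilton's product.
3.75 - 3.25i - 14.25j + 2.25k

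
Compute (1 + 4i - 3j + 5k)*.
1 - 4i + 3j - 5k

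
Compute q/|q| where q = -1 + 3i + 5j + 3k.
-0.1508 + 0.4523i + 0.7538j + 0.4523k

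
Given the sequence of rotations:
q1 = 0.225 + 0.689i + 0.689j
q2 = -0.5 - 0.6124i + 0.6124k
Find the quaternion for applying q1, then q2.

q2 · q1 = 0.3094 - 0.9042i + 0.0774j - 0.2842k
0.3094 - 0.9042i + 0.0774j - 0.2842k


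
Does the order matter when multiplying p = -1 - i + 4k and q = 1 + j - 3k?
Yes: pq = 11 - 5i - 4j + 6k ≠ 11 + 3i + 2j + 8k = qp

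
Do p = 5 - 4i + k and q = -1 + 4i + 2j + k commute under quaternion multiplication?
No: pq = 10 + 22i + 18j - 4k ≠ 10 + 26i + 2j + 12k = qp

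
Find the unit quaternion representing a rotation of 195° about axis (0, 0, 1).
-0.1305 + 0.9914k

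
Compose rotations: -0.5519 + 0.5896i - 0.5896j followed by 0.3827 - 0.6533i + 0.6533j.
0.5592 + 0.5862i - 0.5862j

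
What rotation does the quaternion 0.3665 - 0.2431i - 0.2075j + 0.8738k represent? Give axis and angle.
axis = (-0.2613, -0.223, 0.9391), θ = 137°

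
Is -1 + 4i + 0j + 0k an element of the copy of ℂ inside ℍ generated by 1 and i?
Yes. The quaternion -1 + 4i has j- and k-coefficients y = z = 0, so it lies in the complex subalgebra spanned by 1 and i.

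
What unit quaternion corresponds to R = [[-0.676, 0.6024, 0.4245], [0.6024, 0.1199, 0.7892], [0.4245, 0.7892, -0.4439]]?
0.4025i + 0.7483j + 0.5273k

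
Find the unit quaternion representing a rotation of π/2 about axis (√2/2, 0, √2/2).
0.7071 + 0.5i + 0.5k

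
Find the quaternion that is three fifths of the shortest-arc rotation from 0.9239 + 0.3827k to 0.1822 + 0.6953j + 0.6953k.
0.5709 + 0.4811j + 0.6653k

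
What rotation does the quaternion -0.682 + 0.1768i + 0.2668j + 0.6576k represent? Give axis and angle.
axis = (0.2417, 0.3648, 0.8992), θ = 266°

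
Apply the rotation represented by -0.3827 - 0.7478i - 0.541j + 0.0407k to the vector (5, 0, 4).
(3.469, 1.424, -5.19)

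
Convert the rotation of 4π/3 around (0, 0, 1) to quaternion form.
-0.5 + 0.866k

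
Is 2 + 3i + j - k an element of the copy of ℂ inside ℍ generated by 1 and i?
No. The quaternion 2 + 3i + j - k has j-coefficient y = 1 and k-coefficient z = -1, not both zero, so it does not lie in the complex subalgebra spanned by 1 and i.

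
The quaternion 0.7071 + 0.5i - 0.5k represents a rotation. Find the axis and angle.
axis = (√2/2, 0, -√2/2), θ = π/2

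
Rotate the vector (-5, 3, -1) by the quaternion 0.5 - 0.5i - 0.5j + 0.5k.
(1, -5, -3)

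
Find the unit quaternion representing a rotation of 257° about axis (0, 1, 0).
-0.6225 + 0.7826j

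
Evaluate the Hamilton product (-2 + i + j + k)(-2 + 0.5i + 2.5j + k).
-4.5i - 7.5j - 2k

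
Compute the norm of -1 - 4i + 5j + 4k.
√58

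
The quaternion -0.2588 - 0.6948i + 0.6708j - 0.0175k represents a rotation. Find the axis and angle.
axis = (-0.7193, 0.6945, -0.0181), θ = 7π/6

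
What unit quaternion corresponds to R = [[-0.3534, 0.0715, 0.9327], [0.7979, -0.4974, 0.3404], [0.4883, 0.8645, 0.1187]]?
0.2588 + 0.5063i + 0.4293j + 0.7017k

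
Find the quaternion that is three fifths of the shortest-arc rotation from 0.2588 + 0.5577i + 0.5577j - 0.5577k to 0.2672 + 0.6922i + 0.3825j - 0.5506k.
0.2654 + 0.6421i + 0.4553j - 0.5567k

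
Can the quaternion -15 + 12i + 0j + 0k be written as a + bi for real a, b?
Yes. The quaternion -15 + 12i has j- and k-coefficients y = z = 0, so it lies in the complex subalgebra spanned by 1 and i.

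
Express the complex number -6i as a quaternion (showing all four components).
0 - 6i + 0j + 0k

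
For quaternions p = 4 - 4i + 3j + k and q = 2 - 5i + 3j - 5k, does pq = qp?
No: pq = -16 - 46i - 7j - 15k ≠ -16 - 10i + 43j - 21k = qp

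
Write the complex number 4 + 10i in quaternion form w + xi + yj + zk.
4 + 10i + 0j + 0k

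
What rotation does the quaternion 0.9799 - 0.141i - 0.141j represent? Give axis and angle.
axis = (-√2/2, -√2/2, 0), θ = 23°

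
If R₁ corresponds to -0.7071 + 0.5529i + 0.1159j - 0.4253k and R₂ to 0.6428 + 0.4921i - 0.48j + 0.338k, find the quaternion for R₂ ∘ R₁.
-0.5272 + 0.1724i + 0.8101j - 0.19k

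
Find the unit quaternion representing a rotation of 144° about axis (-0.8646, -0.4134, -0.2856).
0.309 - 0.8223i - 0.3932j - 0.2716k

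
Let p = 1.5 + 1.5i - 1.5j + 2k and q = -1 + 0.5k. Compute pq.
-2.5 - 2.25i + 0.75j - 1.25k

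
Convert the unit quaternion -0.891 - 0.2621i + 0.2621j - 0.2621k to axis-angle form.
axis = (-√3/3, √3/3, -√3/3), θ = 306°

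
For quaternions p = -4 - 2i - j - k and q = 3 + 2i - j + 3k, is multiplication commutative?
No: pq = -6 - 18i + 5j - 11k ≠ -6 - 10i - 3j - 19k = qp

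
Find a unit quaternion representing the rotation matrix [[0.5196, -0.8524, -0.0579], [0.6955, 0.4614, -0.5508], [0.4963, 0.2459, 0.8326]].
0.8387 + 0.2375i - 0.1652j + 0.4614k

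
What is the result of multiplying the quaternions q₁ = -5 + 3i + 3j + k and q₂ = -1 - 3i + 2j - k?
9 + 7i - 13j + 19k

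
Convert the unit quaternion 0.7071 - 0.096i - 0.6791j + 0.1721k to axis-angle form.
axis = (-0.1358, -0.9604, 0.2434), θ = π/2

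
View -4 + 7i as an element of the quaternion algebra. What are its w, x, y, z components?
-4 + 7i + 0j + 0k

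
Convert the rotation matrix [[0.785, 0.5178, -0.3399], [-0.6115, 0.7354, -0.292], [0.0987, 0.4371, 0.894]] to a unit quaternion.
0.9239 + 0.1973i - 0.1187j - 0.3056k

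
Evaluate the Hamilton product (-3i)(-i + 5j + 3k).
-3 + 9j - 15k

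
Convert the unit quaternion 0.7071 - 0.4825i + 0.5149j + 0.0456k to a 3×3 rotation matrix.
[[0.4656, -0.5614, 0.6842], [-0.4324, 0.5302, 0.7293], [-0.7722, -0.6354, 0.0041]]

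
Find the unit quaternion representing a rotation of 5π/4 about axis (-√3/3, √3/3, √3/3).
-0.3827 - 0.5334i + 0.5334j + 0.5334k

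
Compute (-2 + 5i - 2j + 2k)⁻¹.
-0.0541 - 0.1351i + 0.0541j - 0.0541k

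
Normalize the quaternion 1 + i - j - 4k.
0.2294 + 0.2294i - 0.2294j - 0.9177k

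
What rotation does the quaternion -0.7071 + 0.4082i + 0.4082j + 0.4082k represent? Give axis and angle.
axis = (√3/3, √3/3, √3/3), θ = 3π/2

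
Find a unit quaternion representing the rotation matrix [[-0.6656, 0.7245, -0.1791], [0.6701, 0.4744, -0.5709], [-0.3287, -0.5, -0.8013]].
0.0436 + 0.4066i + 0.8575j - 0.3122k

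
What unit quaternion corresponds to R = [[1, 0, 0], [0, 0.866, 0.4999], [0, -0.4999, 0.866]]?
0.9659 - 0.2588i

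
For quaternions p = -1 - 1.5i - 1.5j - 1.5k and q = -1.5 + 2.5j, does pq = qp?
No: pq = 5.25 + 6i - 0.25j - 1.5k ≠ 5.25 - 1.5i - 0.25j + 6k = qp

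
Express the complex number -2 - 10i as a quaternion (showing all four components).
-2 - 10i + 0j + 0k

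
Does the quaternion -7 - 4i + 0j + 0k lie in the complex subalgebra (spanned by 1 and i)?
Yes. The quaternion -7 - 4i has j- and k-coefficients y = z = 0, so it lies in the complex subalgebra spanned by 1 and i.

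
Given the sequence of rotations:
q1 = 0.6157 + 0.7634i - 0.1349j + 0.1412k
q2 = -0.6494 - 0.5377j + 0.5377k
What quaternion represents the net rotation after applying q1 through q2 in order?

q2 · q1 = -0.5483 - 0.4991i + 0.167j + 0.6498k
-0.5483 - 0.4991i + 0.167j + 0.6498k


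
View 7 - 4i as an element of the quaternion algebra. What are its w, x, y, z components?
7 - 4i + 0j + 0k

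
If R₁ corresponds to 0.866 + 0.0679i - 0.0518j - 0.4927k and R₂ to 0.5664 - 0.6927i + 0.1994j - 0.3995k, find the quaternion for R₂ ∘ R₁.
0.351 - 0.6804i - 0.2251j - 0.6027k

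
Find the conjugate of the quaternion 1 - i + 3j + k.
1 + i - 3j - k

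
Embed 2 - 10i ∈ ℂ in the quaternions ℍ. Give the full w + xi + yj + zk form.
2 - 10i + 0j + 0k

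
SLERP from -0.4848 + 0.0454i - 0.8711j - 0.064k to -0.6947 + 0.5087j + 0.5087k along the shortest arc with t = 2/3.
0.3475 + 0.0211i - 0.8231j - 0.4488k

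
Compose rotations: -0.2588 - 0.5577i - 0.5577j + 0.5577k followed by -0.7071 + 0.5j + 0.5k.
0.183 + 0.952i - 0.0139j - 0.2449k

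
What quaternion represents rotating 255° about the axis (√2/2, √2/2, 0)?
-0.6088 + 0.561i + 0.561j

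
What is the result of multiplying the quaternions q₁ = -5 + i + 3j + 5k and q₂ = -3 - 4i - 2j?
25 + 27i - 19j - 5k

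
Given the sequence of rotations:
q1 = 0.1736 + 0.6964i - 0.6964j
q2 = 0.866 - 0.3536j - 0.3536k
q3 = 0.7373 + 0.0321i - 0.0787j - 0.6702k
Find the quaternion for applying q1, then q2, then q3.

q2 · q1 = -0.0959 + 0.3568i - 0.9107j + 0.1849k
q3 · q2 · q1 = -0.0299 - 0.3649i - 0.909j + 0.1994k
-0.0299 - 0.3649i - 0.909j + 0.1994k


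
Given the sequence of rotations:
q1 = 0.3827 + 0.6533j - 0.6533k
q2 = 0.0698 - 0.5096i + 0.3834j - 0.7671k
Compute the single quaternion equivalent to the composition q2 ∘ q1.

q2 · q1 = -0.7249 + 0.0556i - 0.1406j - 0.6721k
-0.7249 + 0.0556i - 0.1406j - 0.6721k


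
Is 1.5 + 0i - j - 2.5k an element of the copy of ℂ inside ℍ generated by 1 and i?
No. The quaternion 1.5 - j - 2.5k has j-coefficient y = -1 and k-coefficient z = -2.5, not both zero, so it does not lie in the complex subalgebra spanned by 1 and i.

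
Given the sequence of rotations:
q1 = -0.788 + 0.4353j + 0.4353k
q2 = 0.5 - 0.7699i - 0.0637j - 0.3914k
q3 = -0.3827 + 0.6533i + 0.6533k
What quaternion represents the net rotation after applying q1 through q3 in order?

q2 · q1 = -0.1959 + 0.7493i + 0.603j + 0.1909k
q3 · q2 · q1 = -0.5393 - 0.8087i + 0.134j + 0.1929k
-0.5393 - 0.8087i + 0.134j + 0.1929k


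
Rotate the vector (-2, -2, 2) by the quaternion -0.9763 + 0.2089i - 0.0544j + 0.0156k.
(-1.777, -0.906, 2.832)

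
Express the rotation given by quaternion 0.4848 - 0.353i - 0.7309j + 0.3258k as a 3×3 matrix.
[[-0.2807, 0.2001, -0.9387], [0.8319, 0.5385, -0.134], [0.4787, -0.8185, -0.3176]]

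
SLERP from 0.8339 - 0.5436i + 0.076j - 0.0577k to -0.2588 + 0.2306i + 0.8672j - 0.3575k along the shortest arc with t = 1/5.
0.8178 - 0.5497i - 0.1647j + 0.0442k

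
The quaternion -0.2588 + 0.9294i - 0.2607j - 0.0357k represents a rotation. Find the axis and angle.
axis = (0.9622, -0.2699, -0.037), θ = 7π/6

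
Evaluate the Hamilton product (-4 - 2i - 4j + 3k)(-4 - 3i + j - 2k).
20 + 25i - j - 18k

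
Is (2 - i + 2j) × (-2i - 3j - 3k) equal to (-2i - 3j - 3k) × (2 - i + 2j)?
No: pq = 4 - 10i - 9j + k ≠ 4 + 2i - 3j - 13k = qp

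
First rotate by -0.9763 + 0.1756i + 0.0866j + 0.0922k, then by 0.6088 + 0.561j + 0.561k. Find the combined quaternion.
-0.6947 + 0.11i - 0.3965j - 0.5901k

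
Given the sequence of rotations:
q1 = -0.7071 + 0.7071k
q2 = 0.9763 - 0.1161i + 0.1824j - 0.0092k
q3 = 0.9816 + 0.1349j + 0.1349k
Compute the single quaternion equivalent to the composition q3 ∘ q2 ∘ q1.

q2 · q1 = -0.6838 + 0.2111i - 0.0469j + 0.6968k
q3 · q2 · q1 = -0.7589 + 0.3075i - 0.1098j + 0.5633k
-0.7589 + 0.3075i - 0.1098j + 0.5633k


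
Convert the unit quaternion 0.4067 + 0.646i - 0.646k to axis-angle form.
axis = (√2/2, 0, -√2/2), θ = 132°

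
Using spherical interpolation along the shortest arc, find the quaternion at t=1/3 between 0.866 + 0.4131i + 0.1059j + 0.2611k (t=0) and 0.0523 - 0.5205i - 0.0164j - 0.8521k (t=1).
0.6392 + 0.5298i + 0.0876j + 0.5505k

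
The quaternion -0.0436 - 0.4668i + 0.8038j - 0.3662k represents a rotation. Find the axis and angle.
axis = (-0.4672, 0.8046, -0.3665), θ = 185°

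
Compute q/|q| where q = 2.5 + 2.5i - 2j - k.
0.5976 + 0.5976i - 0.4781j - 0.239k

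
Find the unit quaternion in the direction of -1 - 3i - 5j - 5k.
-0.1291 - 0.3873i - 0.6455j - 0.6455k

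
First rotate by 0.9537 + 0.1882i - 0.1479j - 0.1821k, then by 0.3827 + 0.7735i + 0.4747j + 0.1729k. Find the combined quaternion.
0.3211 + 0.7488i + 0.5695j - 0.1085k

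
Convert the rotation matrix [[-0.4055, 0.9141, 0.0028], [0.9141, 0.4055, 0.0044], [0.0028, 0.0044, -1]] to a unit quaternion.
0.5452i + 0.8383j + 0.0026k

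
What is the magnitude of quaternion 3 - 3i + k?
√19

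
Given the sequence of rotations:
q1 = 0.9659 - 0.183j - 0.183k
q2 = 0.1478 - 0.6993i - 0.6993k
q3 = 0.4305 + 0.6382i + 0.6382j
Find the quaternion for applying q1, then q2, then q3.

q2 · q1 = 0.0148 - 0.8034i - 0.155j - 0.5745k
q3 · q2 · q1 = 0.618 - 0.7031i + 0.3094j + 0.1665k
0.618 - 0.7031i + 0.3094j + 0.1665k


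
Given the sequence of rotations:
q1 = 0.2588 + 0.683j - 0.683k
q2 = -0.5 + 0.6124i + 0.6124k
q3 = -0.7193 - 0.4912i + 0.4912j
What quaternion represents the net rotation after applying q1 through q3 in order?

q2 · q1 = 0.2889 - 0.2598i + 0.0768j + 0.9183k
q3 · q2 · q1 = -0.3731 + 0.496i + 0.5377j - 0.5706k
-0.3731 + 0.496i + 0.5377j - 0.5706k


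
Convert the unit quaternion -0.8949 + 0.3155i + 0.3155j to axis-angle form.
axis = (√2/2, √2/2, 0), θ = 307°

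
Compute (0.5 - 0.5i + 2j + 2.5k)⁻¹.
0.0465 + 0.0465i - 0.186j - 0.2326k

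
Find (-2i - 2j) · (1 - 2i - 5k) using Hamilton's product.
-4 + 8i - 12j - 4k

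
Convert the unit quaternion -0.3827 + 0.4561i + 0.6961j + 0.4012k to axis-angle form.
axis = (0.4937, 0.7535, 0.4343), θ = 5π/4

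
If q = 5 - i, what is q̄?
5 + i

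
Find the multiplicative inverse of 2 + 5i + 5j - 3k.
0.0317 - 0.0794i - 0.0794j + 0.0476k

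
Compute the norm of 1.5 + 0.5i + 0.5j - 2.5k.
3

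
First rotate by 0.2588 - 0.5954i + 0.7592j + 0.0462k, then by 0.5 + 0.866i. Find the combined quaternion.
0.645 - 0.0736i + 0.3396j + 0.6806k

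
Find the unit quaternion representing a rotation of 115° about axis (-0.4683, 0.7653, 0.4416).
0.5373 - 0.395i + 0.6454j + 0.3724k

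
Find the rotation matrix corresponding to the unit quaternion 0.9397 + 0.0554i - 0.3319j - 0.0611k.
[[0.7722, 0.0781, -0.6305], [-0.1516, 0.9864, -0.0636], [0.617, 0.1447, 0.7735]]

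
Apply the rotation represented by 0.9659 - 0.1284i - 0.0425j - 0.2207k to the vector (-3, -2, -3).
(-3.495, -1.293, -2.848)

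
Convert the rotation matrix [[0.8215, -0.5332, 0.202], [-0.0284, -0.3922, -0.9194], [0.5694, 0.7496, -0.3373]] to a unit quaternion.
0.5225 + 0.7986i - 0.1758j + 0.2415k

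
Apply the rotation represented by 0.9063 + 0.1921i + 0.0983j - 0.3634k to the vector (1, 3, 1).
(2.845, 0.946, 1.419)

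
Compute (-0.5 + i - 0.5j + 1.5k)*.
-0.5 - i + 0.5j - 1.5k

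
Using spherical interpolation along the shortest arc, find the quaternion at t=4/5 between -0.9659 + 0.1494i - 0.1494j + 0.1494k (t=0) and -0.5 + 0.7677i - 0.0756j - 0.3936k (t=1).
-0.6527 + 0.6886i - 0.0995j - 0.2999k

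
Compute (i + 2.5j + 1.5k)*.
-i - 2.5j - 1.5k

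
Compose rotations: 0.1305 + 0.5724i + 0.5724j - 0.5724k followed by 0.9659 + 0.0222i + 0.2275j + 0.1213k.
0.0526 + 0.3561i + 0.6647j - 0.6546k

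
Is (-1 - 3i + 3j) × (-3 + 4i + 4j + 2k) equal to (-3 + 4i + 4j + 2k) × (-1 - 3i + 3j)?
No: pq = 3 + 11i - 7j - 26k ≠ 3 - i - 19j + 22k = qp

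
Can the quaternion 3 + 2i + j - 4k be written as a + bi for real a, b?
No. The quaternion 3 + 2i + j - 4k has j-coefficient y = 1 and k-coefficient z = -4, not both zero, so it does not lie in the complex subalgebra spanned by 1 and i.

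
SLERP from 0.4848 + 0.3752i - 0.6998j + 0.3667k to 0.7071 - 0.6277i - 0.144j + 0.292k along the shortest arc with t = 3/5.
0.7529 - 0.2613i - 0.457j + 0.395k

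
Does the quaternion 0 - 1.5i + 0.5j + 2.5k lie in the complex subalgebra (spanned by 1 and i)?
No. The quaternion -1.5i + 0.5j + 2.5k has j-coefficient y = 0.5 and k-coefficient z = 2.5, not both zero, so it does not lie in the complex subalgebra spanned by 1 and i.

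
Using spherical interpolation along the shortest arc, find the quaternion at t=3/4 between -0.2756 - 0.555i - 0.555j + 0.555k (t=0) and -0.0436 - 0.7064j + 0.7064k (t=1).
-0.1074 - 0.1484i - 0.6951j + 0.6951k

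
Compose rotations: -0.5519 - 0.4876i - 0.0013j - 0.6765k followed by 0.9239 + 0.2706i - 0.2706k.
-0.561 - 0.6002i + 0.3138j - 0.476k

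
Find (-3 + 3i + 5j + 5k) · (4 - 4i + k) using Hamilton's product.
-5 + 29i - 3j + 37k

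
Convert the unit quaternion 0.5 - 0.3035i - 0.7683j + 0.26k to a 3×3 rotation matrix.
[[-0.3158, 0.2064, -0.9261], [0.7264, 0.6806, -0.096], [0.6105, -0.703, -0.3648]]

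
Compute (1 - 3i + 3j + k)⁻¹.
0.05 + 0.15i - 0.15j - 0.05k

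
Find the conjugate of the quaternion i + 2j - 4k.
-i - 2j + 4k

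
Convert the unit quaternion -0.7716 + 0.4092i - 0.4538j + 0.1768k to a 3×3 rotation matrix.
[[0.5256, -0.0986, 0.845], [-0.6442, 0.6026, 0.471], [-0.5556, -0.7919, 0.2532]]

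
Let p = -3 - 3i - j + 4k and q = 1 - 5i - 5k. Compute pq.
2 + 17i - 36j + 14k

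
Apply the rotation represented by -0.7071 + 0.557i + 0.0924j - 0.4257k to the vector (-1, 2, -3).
(0.196, -2.798, -2.476)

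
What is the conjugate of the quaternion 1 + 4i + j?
1 - 4i - j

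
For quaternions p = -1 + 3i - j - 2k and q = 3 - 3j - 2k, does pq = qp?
No: pq = -10 + 5i + 6j - 13k ≠ -10 + 13i - 6j + 5k = qp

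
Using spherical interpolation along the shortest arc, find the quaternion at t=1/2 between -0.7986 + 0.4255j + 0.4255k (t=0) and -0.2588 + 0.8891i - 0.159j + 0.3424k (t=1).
-0.6597 + 0.5547i + 0.1663j + 0.4791k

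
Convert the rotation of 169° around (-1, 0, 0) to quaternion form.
0.0958 - 0.9954i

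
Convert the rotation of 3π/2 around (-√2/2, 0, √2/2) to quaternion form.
-0.7071 - 0.5i + 0.5k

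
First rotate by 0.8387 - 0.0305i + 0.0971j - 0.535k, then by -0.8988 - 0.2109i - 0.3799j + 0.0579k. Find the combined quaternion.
-0.6924 + 0.0482i - 0.5205j + 0.4974k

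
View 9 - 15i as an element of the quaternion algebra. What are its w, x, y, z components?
9 - 15i + 0j + 0k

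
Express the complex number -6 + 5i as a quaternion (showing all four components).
-6 + 5i + 0j + 0k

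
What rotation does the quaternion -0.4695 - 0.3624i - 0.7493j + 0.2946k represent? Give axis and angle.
axis = (-0.4104, -0.8486, 0.3337), θ = 236°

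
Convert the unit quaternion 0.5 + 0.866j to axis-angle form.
axis = (0, 1, 0), θ = 2π/3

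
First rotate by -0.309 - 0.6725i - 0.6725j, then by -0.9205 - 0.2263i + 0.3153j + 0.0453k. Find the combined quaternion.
0.3443 + 0.7194i + 0.4911j + 0.3502k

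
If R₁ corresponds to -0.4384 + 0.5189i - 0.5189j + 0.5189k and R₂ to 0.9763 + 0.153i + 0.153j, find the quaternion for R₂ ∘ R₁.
-0.428 + 0.5189i - 0.6531j + 0.3478k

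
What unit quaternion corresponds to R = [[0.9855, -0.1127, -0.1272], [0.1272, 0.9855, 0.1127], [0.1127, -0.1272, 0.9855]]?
0.9945 - 0.0603i - 0.0603j + 0.0603k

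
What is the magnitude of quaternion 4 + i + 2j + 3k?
√30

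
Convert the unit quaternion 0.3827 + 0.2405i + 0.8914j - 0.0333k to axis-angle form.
axis = (0.2603, 0.9649, -0.036), θ = 3π/4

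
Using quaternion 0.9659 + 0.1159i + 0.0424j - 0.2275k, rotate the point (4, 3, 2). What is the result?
(4.978, 0.404, 2.014)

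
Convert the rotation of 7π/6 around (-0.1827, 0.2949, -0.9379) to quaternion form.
-0.2588 - 0.1765i + 0.2849j - 0.9059k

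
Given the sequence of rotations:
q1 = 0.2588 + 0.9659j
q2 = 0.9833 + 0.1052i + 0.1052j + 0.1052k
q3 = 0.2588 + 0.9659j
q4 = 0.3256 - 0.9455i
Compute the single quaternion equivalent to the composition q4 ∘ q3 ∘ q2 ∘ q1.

q2 · q1 = 0.1529 - 0.0744i + 0.977j + 0.1288k
q3 · q2 · q1 = -0.9041 + 0.1052i + 0.4005j + 0.1052k
q4 · q3 · q2 · q1 = -0.1949 + 0.8891i + 0.2299j - 0.3444k
-0.1949 + 0.8891i + 0.2299j - 0.3444k


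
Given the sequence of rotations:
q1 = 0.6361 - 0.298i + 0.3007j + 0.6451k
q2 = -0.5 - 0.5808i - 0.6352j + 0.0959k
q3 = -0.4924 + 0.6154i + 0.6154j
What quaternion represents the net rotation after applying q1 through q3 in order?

q2 · q1 = -0.362 - 0.6591i - 0.2083j - 0.6255k
q3 · q2 · q1 = 0.712 - 0.2832i + 0.2647j + 0.5854k
0.712 - 0.2832i + 0.2647j + 0.5854k


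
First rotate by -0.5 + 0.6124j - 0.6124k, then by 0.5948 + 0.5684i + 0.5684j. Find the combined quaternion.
-0.6455 - 0.6323i + 0.4281j - 0.0162k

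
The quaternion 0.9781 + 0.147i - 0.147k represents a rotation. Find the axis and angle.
axis = (√2/2, 0, -√2/2), θ = 24°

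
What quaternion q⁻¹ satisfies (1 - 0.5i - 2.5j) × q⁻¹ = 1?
0.1333 + 0.0667i + 0.3333j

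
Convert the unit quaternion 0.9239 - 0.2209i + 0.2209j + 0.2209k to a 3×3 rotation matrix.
[[0.8048, -0.5058, 0.3106], [0.3106, 0.8048, 0.5058], [-0.5058, -0.3106, 0.8048]]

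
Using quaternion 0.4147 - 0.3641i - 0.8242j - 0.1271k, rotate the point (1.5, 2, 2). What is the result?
(-0.357, 3.17, -0.268)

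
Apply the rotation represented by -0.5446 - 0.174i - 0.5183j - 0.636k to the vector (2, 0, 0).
(-0.693, 1.746, -0.686)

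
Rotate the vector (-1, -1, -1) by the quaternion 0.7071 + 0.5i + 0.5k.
(-0.293, 0, -1.707)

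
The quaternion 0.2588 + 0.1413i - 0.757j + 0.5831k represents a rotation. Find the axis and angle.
axis = (0.1463, -0.7837, 0.6037), θ = 5π/6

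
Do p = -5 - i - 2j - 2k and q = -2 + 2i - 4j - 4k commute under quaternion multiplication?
No: pq = -4 - 8i + 16j + 32k ≠ -4 - 8i + 32j + 16k = qp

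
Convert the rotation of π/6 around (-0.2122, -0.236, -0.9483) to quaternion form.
0.9659 - 0.0549i - 0.0611j - 0.2454k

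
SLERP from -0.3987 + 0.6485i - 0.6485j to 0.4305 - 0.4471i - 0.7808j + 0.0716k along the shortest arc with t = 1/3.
-0.1296 + 0.3343i - 0.9329j + 0.0349k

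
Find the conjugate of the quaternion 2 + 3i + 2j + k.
2 - 3i - 2j - k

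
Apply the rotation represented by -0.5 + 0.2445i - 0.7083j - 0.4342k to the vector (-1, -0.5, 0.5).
(1.019, 0.09, 0.674)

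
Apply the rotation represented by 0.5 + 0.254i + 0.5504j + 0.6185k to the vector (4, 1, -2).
(-3.552, 2.845, -0.54)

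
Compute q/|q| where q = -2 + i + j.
-0.8165 + 0.4082i + 0.4082j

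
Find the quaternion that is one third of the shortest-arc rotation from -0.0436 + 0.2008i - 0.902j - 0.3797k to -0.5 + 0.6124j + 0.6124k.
0.1491 + 0.1403i - 0.8501j - 0.4852k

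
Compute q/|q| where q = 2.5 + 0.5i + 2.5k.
0.7001 + 0.14i + 0.7001k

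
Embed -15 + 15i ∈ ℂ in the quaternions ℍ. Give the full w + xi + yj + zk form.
-15 + 15i + 0j + 0k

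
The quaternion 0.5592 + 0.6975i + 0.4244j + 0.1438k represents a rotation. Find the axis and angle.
axis = (0.8413, 0.5119, 0.1735), θ = 112°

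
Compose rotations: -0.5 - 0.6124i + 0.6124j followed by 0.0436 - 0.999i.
-0.6336 + 0.4728i + 0.0267j - 0.6118k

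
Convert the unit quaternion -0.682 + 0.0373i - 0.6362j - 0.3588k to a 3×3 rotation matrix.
[[-0.067, -0.5369, 0.841], [0.4419, 0.7397, 0.5074], [-0.8945, 0.4057, 0.1877]]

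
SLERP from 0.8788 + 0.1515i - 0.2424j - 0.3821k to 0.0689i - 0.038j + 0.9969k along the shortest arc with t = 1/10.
0.8317 + 0.1345i - 0.2245j - 0.4897k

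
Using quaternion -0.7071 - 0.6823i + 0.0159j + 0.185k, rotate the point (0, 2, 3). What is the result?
(-0.345, -2.876, 2.147)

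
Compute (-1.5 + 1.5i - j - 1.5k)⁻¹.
-0.1935 - 0.1935i + 0.129j + 0.1935k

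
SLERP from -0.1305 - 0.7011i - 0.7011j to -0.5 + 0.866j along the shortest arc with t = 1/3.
0.0984 - 0.515i - 0.8515j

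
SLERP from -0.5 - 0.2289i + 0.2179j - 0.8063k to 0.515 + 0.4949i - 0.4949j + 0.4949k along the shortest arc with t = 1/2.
-0.5238 - 0.3735i + 0.3678j - 0.6715k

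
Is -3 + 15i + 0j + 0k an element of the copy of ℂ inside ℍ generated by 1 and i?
Yes. The quaternion -3 + 15i has j- and k-coefficients y = z = 0, so it lies in the complex subalgebra spanned by 1 and i.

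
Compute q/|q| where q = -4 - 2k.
-0.8944 - 0.4472k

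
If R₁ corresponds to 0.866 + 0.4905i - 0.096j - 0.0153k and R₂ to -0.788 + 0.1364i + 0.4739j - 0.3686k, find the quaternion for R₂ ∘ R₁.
-0.7095 - 0.311i + 0.3073j - 0.5527k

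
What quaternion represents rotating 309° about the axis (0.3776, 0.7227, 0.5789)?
-0.9026 + 0.1626i + 0.3111j + 0.2492k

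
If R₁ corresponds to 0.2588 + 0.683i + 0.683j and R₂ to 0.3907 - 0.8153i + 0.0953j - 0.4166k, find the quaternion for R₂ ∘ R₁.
0.5929 + 0.3404i + 0.007j - 0.7298k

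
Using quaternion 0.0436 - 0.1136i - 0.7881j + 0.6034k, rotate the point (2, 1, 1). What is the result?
(-2.02, -0.232, -1.366)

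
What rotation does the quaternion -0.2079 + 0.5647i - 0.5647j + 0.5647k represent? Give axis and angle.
axis = (√3/3, -√3/3, √3/3), θ = 204°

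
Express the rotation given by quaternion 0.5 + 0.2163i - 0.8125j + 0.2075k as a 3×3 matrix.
[[-0.4064, -0.559, -0.7227], [-0.144, 0.8203, -0.5535], [0.9023, -0.1209, -0.4139]]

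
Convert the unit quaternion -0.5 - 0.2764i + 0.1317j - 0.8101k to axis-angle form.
axis = (-0.3192, 0.1521, -0.9354), θ = 4π/3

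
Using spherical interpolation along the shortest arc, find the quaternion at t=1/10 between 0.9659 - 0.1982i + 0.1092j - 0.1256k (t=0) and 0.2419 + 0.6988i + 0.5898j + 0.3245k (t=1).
0.9743 - 0.0909i + 0.1921j - 0.0748k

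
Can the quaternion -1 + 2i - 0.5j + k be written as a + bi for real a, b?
No. The quaternion -1 + 2i - 0.5j + k has j-coefficient y = -0.5 and k-coefficient z = 1, not both zero, so it does not lie in the complex subalgebra spanned by 1 and i.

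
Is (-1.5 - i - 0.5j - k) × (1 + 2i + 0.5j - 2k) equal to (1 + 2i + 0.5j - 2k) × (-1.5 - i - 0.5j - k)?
No: pq = -1.25 - 2.5i - 5.25j + 2.5k ≠ -1.25 - 5.5i + 2.75j + 1.5k = qp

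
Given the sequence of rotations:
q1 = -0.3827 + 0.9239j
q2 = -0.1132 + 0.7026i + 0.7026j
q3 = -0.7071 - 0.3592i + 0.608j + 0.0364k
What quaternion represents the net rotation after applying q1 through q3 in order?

q2 · q1 = -0.6058 - 0.2689i - 0.3735j + 0.6491k
q3 · q2 · q1 = 0.5352 + 0.816i + 0.1191j - 0.1834k
0.5352 + 0.816i + 0.1191j - 0.1834k


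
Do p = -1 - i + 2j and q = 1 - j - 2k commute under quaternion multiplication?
No: pq = 1 - 5i + j + 3k ≠ 1 + 3i + 5j + k = qp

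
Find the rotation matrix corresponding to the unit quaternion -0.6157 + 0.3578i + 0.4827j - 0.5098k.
[[0.0142, -0.2823, -0.9592], [0.9732, 0.2242, -0.0516], [0.2296, -0.9328, 0.278]]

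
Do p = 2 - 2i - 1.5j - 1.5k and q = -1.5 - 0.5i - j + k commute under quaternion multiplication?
No: pq = -4 - i + 3j + 5.5k ≠ -4 + 5i - 2.5j + 3k = qp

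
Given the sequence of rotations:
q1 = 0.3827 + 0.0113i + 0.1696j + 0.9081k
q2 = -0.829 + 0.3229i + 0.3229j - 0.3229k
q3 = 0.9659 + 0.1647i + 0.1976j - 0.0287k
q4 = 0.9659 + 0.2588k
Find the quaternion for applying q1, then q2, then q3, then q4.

q2 · q1 = -0.0824 + 0.4622i - 0.3139j - 0.8253k
q3 · q2 · q1 = -0.1174 + 0.2608i - 0.1968j - 0.9378k
q4 · q3 · q2 · q1 = 0.1293 + 0.3028i - 0.1226j - 0.9362k
0.1293 + 0.3028i - 0.1226j - 0.9362k


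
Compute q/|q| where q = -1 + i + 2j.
-0.4082 + 0.4082i + 0.8165j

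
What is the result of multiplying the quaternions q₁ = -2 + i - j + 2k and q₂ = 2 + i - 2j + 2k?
-11 + 2i + 2j - k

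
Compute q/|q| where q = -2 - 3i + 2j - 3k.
-0.3922 - 0.5883i + 0.3922j - 0.5883k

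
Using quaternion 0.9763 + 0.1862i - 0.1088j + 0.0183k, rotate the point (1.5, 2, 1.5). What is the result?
(1.003, 1.301, 2.409)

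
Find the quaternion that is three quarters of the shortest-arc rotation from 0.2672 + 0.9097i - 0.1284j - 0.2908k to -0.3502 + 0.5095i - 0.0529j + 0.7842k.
-0.216 + 0.7711i - 0.092j + 0.5918k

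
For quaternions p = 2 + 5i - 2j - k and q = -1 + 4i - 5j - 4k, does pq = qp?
No: pq = -36 + 6i + 8j - 24k ≠ -36 - 24j + 10k = qp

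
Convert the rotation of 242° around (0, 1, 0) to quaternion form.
-0.515 + 0.8572j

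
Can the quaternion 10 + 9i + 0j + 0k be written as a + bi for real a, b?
Yes. The quaternion 10 + 9i has j- and k-coefficients y = z = 0, so it lies in the complex subalgebra spanned by 1 and i.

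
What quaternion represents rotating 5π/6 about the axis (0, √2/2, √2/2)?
0.2588 + 0.683j + 0.683k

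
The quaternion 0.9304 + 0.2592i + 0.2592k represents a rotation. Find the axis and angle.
axis = (√2/2, 0, √2/2), θ = 43°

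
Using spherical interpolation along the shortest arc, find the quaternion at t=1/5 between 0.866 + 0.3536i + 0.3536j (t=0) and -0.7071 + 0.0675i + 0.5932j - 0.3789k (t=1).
0.9379 + 0.2928i + 0.1597j + 0.0959k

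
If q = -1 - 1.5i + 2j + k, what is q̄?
-1 + 1.5i - 2j - k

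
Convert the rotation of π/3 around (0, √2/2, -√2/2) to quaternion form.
0.866 + 0.3536j - 0.3536k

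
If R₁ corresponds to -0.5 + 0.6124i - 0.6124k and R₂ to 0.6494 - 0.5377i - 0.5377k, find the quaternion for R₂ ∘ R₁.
-0.3247 + 0.6665i - 0.6586j - 0.1288k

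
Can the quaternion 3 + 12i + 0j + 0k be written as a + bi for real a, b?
Yes. The quaternion 3 + 12i has j- and k-coefficients y = z = 0, so it lies in the complex subalgebra spanned by 1 and i.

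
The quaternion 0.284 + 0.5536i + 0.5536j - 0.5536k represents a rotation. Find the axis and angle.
axis = (√3/3, √3/3, -√3/3), θ = 147°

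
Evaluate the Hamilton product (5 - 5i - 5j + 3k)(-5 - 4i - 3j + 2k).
-66 + 4i + 8j - 10k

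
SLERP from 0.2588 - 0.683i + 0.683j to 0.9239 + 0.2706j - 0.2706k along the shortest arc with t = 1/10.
0.3588 - 0.6425i + 0.6763j - 0.0338k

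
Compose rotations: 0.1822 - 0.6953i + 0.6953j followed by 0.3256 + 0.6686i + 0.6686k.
0.5242 - 0.5694i - 0.2385j + 0.5867k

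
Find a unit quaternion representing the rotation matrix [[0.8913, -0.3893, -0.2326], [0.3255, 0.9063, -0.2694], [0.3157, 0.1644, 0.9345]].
0.9659 + 0.1123i - 0.1419j + 0.185k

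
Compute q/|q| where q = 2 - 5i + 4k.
0.2981 - 0.7454i + 0.5963k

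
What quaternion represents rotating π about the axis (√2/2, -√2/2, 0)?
0.7071i - 0.7071j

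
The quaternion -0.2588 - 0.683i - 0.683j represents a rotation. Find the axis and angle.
axis = (-√2/2, -√2/2, 0), θ = 7π/6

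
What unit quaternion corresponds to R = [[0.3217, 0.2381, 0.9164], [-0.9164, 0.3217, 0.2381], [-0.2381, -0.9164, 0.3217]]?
0.7009 - 0.4118i + 0.4118j - 0.4118k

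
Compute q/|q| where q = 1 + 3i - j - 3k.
0.2236 + 0.6708i - 0.2236j - 0.6708k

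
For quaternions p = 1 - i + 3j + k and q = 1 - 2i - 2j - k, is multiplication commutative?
No: pq = 6 - 4i - 2j + 8k ≠ 6 - 2i + 4j - 8k = qp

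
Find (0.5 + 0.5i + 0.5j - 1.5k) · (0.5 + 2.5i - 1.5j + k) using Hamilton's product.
1.25 - 0.25i - 4.75j - 2.25k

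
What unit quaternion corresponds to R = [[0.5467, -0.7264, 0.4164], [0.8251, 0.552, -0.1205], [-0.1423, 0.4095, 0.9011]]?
0.866 + 0.153i + 0.1613j + 0.4479k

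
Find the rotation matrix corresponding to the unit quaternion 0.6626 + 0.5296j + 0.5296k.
[[-0.1219, -0.7018, 0.7018], [0.7018, 0.439, 0.561], [-0.7018, 0.561, 0.439]]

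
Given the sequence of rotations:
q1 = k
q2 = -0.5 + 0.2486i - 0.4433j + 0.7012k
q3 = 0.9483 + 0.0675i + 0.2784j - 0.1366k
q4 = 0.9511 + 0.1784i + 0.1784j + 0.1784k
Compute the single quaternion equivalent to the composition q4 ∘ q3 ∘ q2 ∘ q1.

q2 · q1 = -0.7012 - 0.4433i - 0.2486j - 0.5k
q3 · q2 · q1 = -0.6341 - 0.6409i - 0.3367j - 0.2717k
q4 · q3 · q2 · q1 = -0.3802 - 0.7111i - 0.4992j - 0.3173k
-0.3802 - 0.7111i - 0.4992j - 0.3173k


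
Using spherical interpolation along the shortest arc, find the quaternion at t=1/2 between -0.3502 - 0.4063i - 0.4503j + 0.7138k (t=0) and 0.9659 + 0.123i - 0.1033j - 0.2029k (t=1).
-0.7633 - 0.307i - 0.2012j + 0.5316k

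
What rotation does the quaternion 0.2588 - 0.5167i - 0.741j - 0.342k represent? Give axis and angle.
axis = (-0.5349, -0.7671, -0.3541), θ = 5π/6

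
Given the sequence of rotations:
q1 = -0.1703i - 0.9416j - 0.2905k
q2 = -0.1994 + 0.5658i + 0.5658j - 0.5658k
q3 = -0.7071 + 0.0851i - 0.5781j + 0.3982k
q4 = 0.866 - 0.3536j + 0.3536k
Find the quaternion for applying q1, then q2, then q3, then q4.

q2 · q1 = 0.4647 - 0.6632i + 0.4485j - 0.3785k
q3 · q2 · q1 = 0.1378 + 0.5487i - 0.8177j + 0.1075k
q4 · q3 · q2 · q1 = -0.2078 + 0.7263i - 0.5628j + 0.3358k
-0.2078 + 0.7263i - 0.5628j + 0.3358k


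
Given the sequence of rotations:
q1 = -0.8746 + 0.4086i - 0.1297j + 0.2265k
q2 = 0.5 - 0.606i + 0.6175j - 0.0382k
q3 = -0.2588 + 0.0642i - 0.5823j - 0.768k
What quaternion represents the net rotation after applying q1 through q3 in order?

q2 · q1 = -0.1009 + 0.8692i - 0.4833j - 0.0271k
q3 · q2 · q1 = -0.3319 - 0.5868i - 0.482j + 0.5596k
-0.3319 - 0.5868i - 0.482j + 0.5596k


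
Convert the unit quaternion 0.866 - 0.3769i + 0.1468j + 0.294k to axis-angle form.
axis = (-0.7537, 0.2936, 0.588), θ = π/3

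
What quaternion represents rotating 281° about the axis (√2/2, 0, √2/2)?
-0.7716 + 0.4498i + 0.4498k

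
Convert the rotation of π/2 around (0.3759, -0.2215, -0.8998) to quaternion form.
0.7071 + 0.2658i - 0.1566j - 0.6363k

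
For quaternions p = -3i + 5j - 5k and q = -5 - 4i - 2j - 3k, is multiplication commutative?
No: pq = -17 - 10i - 14j + 51k ≠ -17 + 40i - 36j - k = qp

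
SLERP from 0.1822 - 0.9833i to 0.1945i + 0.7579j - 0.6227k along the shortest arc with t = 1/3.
0.1476 - 0.8842i - 0.3424j + 0.2813k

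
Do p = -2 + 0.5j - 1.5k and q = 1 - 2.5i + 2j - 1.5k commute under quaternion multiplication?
No: pq = -5.25 + 7.25i + 0.25j + 2.75k ≠ -5.25 + 2.75i - 7.25j + 0.25k = qp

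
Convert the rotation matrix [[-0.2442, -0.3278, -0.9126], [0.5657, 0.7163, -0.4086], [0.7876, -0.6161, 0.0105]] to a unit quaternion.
0.6088 - 0.0852i - 0.6982j + 0.3669k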